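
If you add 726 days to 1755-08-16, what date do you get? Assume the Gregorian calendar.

+366 (one year; includes Feb 29, 1756) → Aug 16, 1756 (360 left).
Aug has 31 days: +16 → Sep 1, 1756 (344 left).
Sep has 30 days: +30 → Oct 1, 1756 (314 left).
Oct has 31 days: +31 → Nov 1, 1756 (283 left).
Nov has 30 days: +30 → Dec 1, 1756 (253 left).
Dec has 31 days: +31 → Jan 1, 1757 (222 left).
Jan has 31 days: +31 → Feb 1, 1757 (191 left).
Feb has 28 days: +28 → Mar 1, 1757 (163 left).
Mar has 31 days: +31 → Apr 1, 1757 (132 left).
Apr has 30 days: +30 → May 1, 1757 (102 left).
May has 31 days: +31 → Jun 1, 1757 (71 left).
Jun has 30 days: +30 → Jul 1, 1757 (41 left).
Jul has 31 days: +31 → Aug 1, 1757 (10 left).
+10 → Aug 11, 1757.

August 11, 1757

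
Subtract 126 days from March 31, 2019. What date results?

November 25, 2018

−31 → Feb 28, 2019 (end of Feb, 28 days; 95 left).
−28 → Jan 31, 2019 (end of Jan, 31 days; 67 left).
−31 → Dec 31, 2018 (end of Dec, 31 days; 36 left).
−31 → Nov 30, 2018 (end of Nov, 30 days; 5 left).
−5 → Nov 25, 2018.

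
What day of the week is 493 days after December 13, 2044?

Dec 13, 2044 is a Tuesday.
493 mod 7 = 3, so 493 days after a Tuesday is Tuesday + 3 = Friday.

Friday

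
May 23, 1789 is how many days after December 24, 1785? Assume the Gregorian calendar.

1246

Dec 24, 1785 → Dec 24, 1786: 365 days.
Dec 24, 1786 → Dec 24, 1787: 365 days.
Dec 24, 1787 → Dec 24, 1788: 366 days (Feb 29, 1788 is in that span).
Dec 24, 1788 → Jan 24, 1789: 31 days (December has 31).
Jan 24, 1789 → Feb 24, 1789: 31 days (January has 31).
Feb 24, 1789 → Mar 24, 1789: 28 days (February has 28).
Mar 24, 1789 → Apr 24, 1789: 31 days (March has 31).
Apr 24, 1789 → May 23, 1789: 29 days.
Total: 1246 days.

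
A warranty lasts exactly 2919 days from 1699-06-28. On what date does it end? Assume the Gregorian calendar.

June 26, 1707

+365 (one year) → Jun 28, 1700 (2554 left).
+365 (one year) → Jun 28, 1701 (2189 left).
+365 (one year) → Jun 28, 1702 (1824 left).
+365 (one year) → Jun 28, 1703 (1459 left).
+366 (one year; includes Feb 29, 1704) → Jun 28, 1704 (1093 left).
+365 (one year) → Jun 28, 1705 (728 left).
+365 (one year) → Jun 28, 1706 (363 left).
Jun has 30 days: +3 → Jul 1, 1706 (360 left).
Jul has 31 days: +31 → Aug 1, 1706 (329 left).
Aug has 31 days: +31 → Sep 1, 1706 (298 left).
Sep has 30 days: +30 → Oct 1, 1706 (268 left).
Oct has 31 days: +31 → Nov 1, 1706 (237 left).
Nov has 30 days: +30 → Dec 1, 1706 (207 left).
Dec has 31 days: +31 → Jan 1, 1707 (176 left).
Jan has 31 days: +31 → Feb 1, 1707 (145 left).
Feb has 28 days: +28 → Mar 1, 1707 (117 left).
Mar has 31 days: +31 → Apr 1, 1707 (86 left).
Apr has 30 days: +30 → May 1, 1707 (56 left).
May has 31 days: +31 → Jun 1, 1707 (25 left).
+25 → Jun 26, 1707.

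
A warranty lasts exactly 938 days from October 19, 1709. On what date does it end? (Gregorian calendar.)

May 14, 1712

+365 (one year) → Oct 19, 1710 (573 left).
+365 (one year) → Oct 19, 1711 (208 left).
Oct has 31 days: +13 → Nov 1, 1711 (195 left).
Nov has 30 days: +30 → Dec 1, 1711 (165 left).
Dec has 31 days: +31 → Jan 1, 1712 (134 left).
Jan has 31 days: +31 → Feb 1, 1712 (103 left).
Feb has 29 days: +29 → Mar 1, 1712 (74 left).
Mar has 31 days: +31 → Apr 1, 1712 (43 left).
Apr has 30 days: +30 → May 1, 1712 (13 left).
+13 → May 14, 1712.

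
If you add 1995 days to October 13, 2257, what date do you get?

March 31, 2263

+365 (one year) → Oct 13, 2258 (1630 left).
+365 (one year) → Oct 13, 2259 (1265 left).
+366 (one year; includes Feb 29, 2260) → Oct 13, 2260 (899 left).
+365 (one year) → Oct 13, 2261 (534 left).
+365 (one year) → Oct 13, 2262 (169 left).
Oct has 31 days: +19 → Nov 1, 2262 (150 left).
Nov has 30 days: +30 → Dec 1, 2262 (120 left).
Dec has 31 days: +31 → Jan 1, 2263 (89 left).
Jan has 31 days: +31 → Feb 1, 2263 (58 left).
Feb has 28 days: +28 → Mar 1, 2263 (30 left).
+30 → Mar 31, 2263.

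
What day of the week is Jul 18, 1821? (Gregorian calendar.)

Wednesday

January 1, 1821 is a Monday.
Jan 1, 1821 → Feb 1, 1821: 31 days (January has 31).
Feb 1, 1821 → Mar 1, 1821: 28 days (February has 28).
Mar 1, 1821 → Apr 1, 1821: 31 days (March has 31).
Apr 1, 1821 → May 1, 1821: 30 days (April has 30).
May 1, 1821 → Jun 1, 1821: 31 days (May has 31).
Jun 1, 1821 → Jul 1, 1821: 30 days (June has 30).
Jul 1, 1821 → Jul 18, 1821: 17 days.
Total: 198 days.
198 mod 7 = 2, so Monday + 2 = Wednesday.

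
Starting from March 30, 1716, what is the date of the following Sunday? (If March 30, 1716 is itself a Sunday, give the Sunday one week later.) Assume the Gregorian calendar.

April 5, 1716

Mar 30, 1716 is a Monday.
From Monday to the next Sunday is 6 days.
Mar 30, 1716 + 6 = Apr 5, 1716.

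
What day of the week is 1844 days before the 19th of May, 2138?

Friday

First find the weekday of May 19, 2138. Doomsday rule: the anchor day for the 2100s is Sunday. For year 38: 38÷12 = 3 r 2, and 2÷4 = 0, so 3+2+0 = 5.
Sunday + 5 ≡ Friday — that's 2138's doomsday.
In May the doomsday date is May 9.
May 19 is 10 days after May 9; 10 mod 7 = 3, so Friday + 3 = Monday.
1844 mod 7 = 3, so 1844 days before a Monday is Monday − 3 = Friday.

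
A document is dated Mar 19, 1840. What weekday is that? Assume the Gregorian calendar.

Doomsday rule: the anchor day for the 1800s is Friday. For year 40: 40÷12 = 3 r 4, and 4÷4 = 1, so 3+4+1 = 8.
Friday + 8 ≡ Saturday — that's 1840's doomsday.
In March the doomsday date is Mar 14.
Mar 19 is 5 days after Mar 14; 5 mod 7 = 5, so Saturday + 5 = Thursday.

Thursday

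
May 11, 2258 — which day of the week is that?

Doomsday rule: the anchor day for the 2200s is Friday. For year 58: 58÷12 = 4 r 10, and 10÷4 = 2, so 4+10+2 = 16.
Friday + 16 ≡ Sunday — that's 2258's doomsday.
In May the doomsday date is May 9.
May 11 is 2 days after May 9; 2 mod 7 = 2, so Sunday + 2 = Tuesday.

Tuesday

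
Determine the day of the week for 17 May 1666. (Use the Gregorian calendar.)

Doomsday rule: the anchor day for the 1600s is Tuesday. For year 66: 66÷12 = 5 r 6, and 6÷4 = 1, so 5+6+1 = 12.
Tuesday + 12 ≡ Sunday — that's 1666's doomsday.
In May the doomsday date is May 9.
May 17 is 8 days after May 9; 8 mod 7 = 1, so Sunday + 1 = Monday.

Monday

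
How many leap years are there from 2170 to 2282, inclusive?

27

Multiples of 4 in [2170,2282]: 28.
Of those, multiples of 100: 1 (not leap unless ÷400).
Multiples of 400: 0.
Leap years = 28 − 1 + 0 = 27.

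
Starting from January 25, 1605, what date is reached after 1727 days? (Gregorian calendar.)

+365 (one year) → Jan 25, 1606 (1362 left).
+365 (one year) → Jan 25, 1607 (997 left).
+365 (one year) → Jan 25, 1608 (632 left).
+366 (one year; includes Feb 29, 1608) → Jan 25, 1609 (266 left).
Jan has 31 days: +7 → Feb 1, 1609 (259 left).
Feb has 28 days: +28 → Mar 1, 1609 (231 left).
Mar has 31 days: +31 → Apr 1, 1609 (200 left).
Apr has 30 days: +30 → May 1, 1609 (170 left).
May has 31 days: +31 → Jun 1, 1609 (139 left).
Jun has 30 days: +30 → Jul 1, 1609 (109 left).
Jul has 31 days: +31 → Aug 1, 1609 (78 left).
Aug has 31 days: +31 → Sep 1, 1609 (47 left).
Sep has 30 days: +30 → Oct 1, 1609 (17 left).
+17 → Oct 18, 1609.

October 18, 1609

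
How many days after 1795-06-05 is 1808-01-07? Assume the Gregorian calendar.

Jun 5, 1795 → Jun 5, 1796: 366 days (Feb 29, 1796 is in that span).
Jun 5, 1796 → Jun 5, 1797: 365 days.
Jun 5, 1797 → Jun 5, 1798: 365 days.
Jun 5, 1798 → Jun 5, 1799: 365 days.
Jun 5, 1799 → Jun 5, 1800: 365 days.
Jun 5, 1800 → Jun 5, 1801: 365 days.
Jun 5, 1801 → Jun 5, 1802: 365 days.
Jun 5, 1802 → Jun 5, 1803: 365 days.
Jun 5, 1803 → Jun 5, 1804: 366 days (Feb 29, 1804 is in that span).
Jun 5, 1804 → Jun 5, 1805: 365 days.
Jun 5, 1805 → Jun 5, 1806: 365 days.
Jun 5, 1806 → Jun 5, 1807: 365 days.
Jun 5, 1807 → Jul 5, 1807: 30 days (June has 30).
Jul 5, 1807 → Aug 5, 1807: 31 days (July has 31).
Aug 5, 1807 → Sep 5, 1807: 31 days (August has 31).
Sep 5, 1807 → Oct 5, 1807: 30 days (September has 30).
Oct 5, 1807 → Nov 5, 1807: 31 days (October has 31).
Nov 5, 1807 → Dec 5, 1807: 30 days (November has 30).
Dec 5, 1807 → Jan 5, 1808: 31 days (December has 31).
Jan 5, 1808 → Jan 7, 1808: 2 days.
Total: 4598 days.

4598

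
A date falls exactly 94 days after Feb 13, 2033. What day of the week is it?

Wednesday

First find the weekday of Feb 13, 2033. Doomsday rule: the anchor day for the 2000s is Tuesday. For year 33: 33÷12 = 2 r 9, and 9÷4 = 2, so 2+9+2 = 13.
Tuesday + 13 ≡ Monday — that's 2033's doomsday.
In February the doomsday date is Feb 28 (2033 is not a leap year).
Feb 13 is 15 days before Feb 28; 15 mod 7 = 1, so Monday − 1 = Sunday.
94 mod 7 = 3, so 94 days after a Sunday is Sunday + 3 = Wednesday.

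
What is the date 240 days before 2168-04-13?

August 17, 2167

−13 → Mar 31, 2168 (end of Mar, 31 days; 227 left).
−31 → Feb 29, 2168 (end of Feb, 29 days; 196 left).
−29 → Jan 31, 2168 (end of Jan, 31 days; 167 left).
−31 → Dec 31, 2167 (end of Dec, 31 days; 136 left).
−31 → Nov 30, 2167 (end of Nov, 30 days; 105 left).
−30 → Oct 31, 2167 (end of Oct, 31 days; 75 left).
−31 → Sep 30, 2167 (end of Sep, 30 days; 44 left).
−30 → Aug 31, 2167 (end of Aug, 31 days; 14 left).
−14 → Aug 17, 2167.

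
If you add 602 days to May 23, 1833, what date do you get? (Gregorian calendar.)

+365 (one year) → May 23, 1834 (237 left).
May has 31 days: +9 → Jun 1, 1834 (228 left).
Jun has 30 days: +30 → Jul 1, 1834 (198 left).
Jul has 31 days: +31 → Aug 1, 1834 (167 left).
Aug has 31 days: +31 → Sep 1, 1834 (136 left).
Sep has 30 days: +30 → Oct 1, 1834 (106 left).
Oct has 31 days: +31 → Nov 1, 1834 (75 left).
Nov has 30 days: +30 → Dec 1, 1834 (45 left).
Dec has 31 days: +31 → Jan 1, 1835 (14 left).
+14 → Jan 15, 1835.

January 15, 1835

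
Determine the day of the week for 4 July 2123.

Sunday

Doomsday rule: the anchor day for the 2100s is Sunday. For year 23: 23÷12 = 1 r 11, and 11÷4 = 2, so 1+11+2 = 14.
Sunday + 14 ≡ Sunday — that's 2123's doomsday.
In July the doomsday date is Jul 11.
Jul 4 is 7 days before Jul 11; 7 mod 7 = 0, so Sunday − 0 = Sunday.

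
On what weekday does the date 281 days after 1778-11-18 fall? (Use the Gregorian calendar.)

Thursday

First find the weekday of Nov 18, 1778. Doomsday rule: the anchor day for the 1700s is Sunday. For year 78: 78÷12 = 6 r 6, and 6÷4 = 1, so 6+6+1 = 13.
Sunday + 13 ≡ Saturday — that's 1778's doomsday.
In November the doomsday date is Nov 7.
Nov 18 is 11 days after Nov 7; 11 mod 7 = 4, so Saturday + 4 = Wednesday.
281 mod 7 = 1, so 281 days after a Wednesday is Wednesday + 1 = Thursday.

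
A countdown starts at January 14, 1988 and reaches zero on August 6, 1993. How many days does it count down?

2031

Jan 14, 1988 → Jan 14, 1989: 366 days (Feb 29, 1988 is in that span).
Jan 14, 1989 → Jan 14, 1990: 365 days.
Jan 14, 1990 → Jan 14, 1991: 365 days.
Jan 14, 1991 → Jan 14, 1992: 365 days.
Jan 14, 1992 → Jan 14, 1993: 366 days (Feb 29, 1992 is in that span).
Jan 14, 1993 → Feb 14, 1993: 31 days (January has 31).
Feb 14, 1993 → Mar 14, 1993: 28 days (February has 28).
Mar 14, 1993 → Apr 14, 1993: 31 days (March has 31).
Apr 14, 1993 → May 14, 1993: 30 days (April has 30).
May 14, 1993 → Jun 14, 1993: 31 days (May has 31).
Jun 14, 1993 → Jul 14, 1993: 30 days (June has 30).
Jul 14, 1993 → Aug 6, 1993: 23 days.
Total: 2031 days.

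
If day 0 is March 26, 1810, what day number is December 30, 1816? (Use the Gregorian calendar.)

Mar 26, 1810 → Mar 26, 1811: 365 days.
Mar 26, 1811 → Mar 26, 1812: 366 days (Feb 29, 1812 is in that span).
Mar 26, 1812 → Mar 26, 1813: 365 days.
Mar 26, 1813 → Mar 26, 1814: 365 days.
Mar 26, 1814 → Mar 26, 1815: 365 days.
Mar 26, 1815 → Mar 26, 1816: 366 days (Feb 29, 1816 is in that span).
Mar 26, 1816 → Apr 26, 1816: 31 days (March has 31).
Apr 26, 1816 → May 26, 1816: 30 days (April has 30).
May 26, 1816 → Jun 26, 1816: 31 days (May has 31).
Jun 26, 1816 → Jul 26, 1816: 30 days (June has 30).
Jul 26, 1816 → Aug 26, 1816: 31 days (July has 31).
Aug 26, 1816 → Sep 26, 1816: 31 days (August has 31).
Sep 26, 1816 → Oct 26, 1816: 30 days (September has 30).
Oct 26, 1816 → Nov 26, 1816: 31 days (October has 31).
Nov 26, 1816 → Dec 26, 1816: 30 days (November has 30).
Dec 26, 1816 → Dec 30, 1816: 4 days.
Total: 2471 days.

2471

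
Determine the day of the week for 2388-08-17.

Wednesday

Doomsday rule: the anchor day for the 2300s is Wednesday. For year 88: 88÷12 = 7 r 4, and 4÷4 = 1, so 7+4+1 = 12.
Wednesday + 12 ≡ Monday — that's 2388's doomsday.
In August the doomsday date is Aug 8.
Aug 17 is 9 days after Aug 8; 9 mod 7 = 2, so Monday + 2 = Wednesday.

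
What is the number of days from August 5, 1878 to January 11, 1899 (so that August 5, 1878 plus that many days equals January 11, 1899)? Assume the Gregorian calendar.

Aug 5, 1878 → Aug 5, 1879: 365 days.
Aug 5, 1879 → Aug 5, 1880: 366 days (Feb 29, 1880 is in that span).
Aug 5, 1880 → Aug 5, 1881: 365 days.
Aug 5, 1881 → Aug 5, 1882: 365 days.
Aug 5, 1882 → Aug 5, 1883: 365 days.
Aug 5, 1883 → Aug 5, 1884: 366 days (Feb 29, 1884 is in that span).
Aug 5, 1884 → Aug 5, 1885: 365 days.
Aug 5, 1885 → Aug 5, 1886: 365 days.
Aug 5, 1886 → Aug 5, 1887: 365 days.
Aug 5, 1887 → Aug 5, 1888: 366 days (Feb 29, 1888 is in that span).
Aug 5, 1888 → Aug 5, 1889: 365 days.
Aug 5, 1889 → Aug 5, 1890: 365 days.
Aug 5, 1890 → Aug 5, 1891: 365 days.
Aug 5, 1891 → Aug 5, 1892: 366 days (Feb 29, 1892 is in that span).
Aug 5, 1892 → Aug 5, 1893: 365 days.
Aug 5, 1893 → Aug 5, 1894: 365 days.
Aug 5, 1894 → Aug 5, 1895: 365 days.
Aug 5, 1895 → Aug 5, 1896: 366 days (Feb 29, 1896 is in that span).
Aug 5, 1896 → Aug 5, 1897: 365 days.
Aug 5, 1897 → Aug 5, 1898: 365 days.
Aug 5, 1898 → Sep 5, 1898: 31 days (August has 31).
Sep 5, 1898 → Oct 5, 1898: 30 days (September has 30).
Oct 5, 1898 → Nov 5, 1898: 31 days (October has 31).
Nov 5, 1898 → Dec 5, 1898: 30 days (November has 30).
Dec 5, 1898 → Jan 5, 1899: 31 days (December has 31).
Jan 5, 1899 → Jan 11, 1899: 6 days.
Total: 7464 days.

7464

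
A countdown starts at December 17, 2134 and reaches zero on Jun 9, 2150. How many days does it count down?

5653

Dec 17, 2134 → Dec 17, 2135: 365 days.
Dec 17, 2135 → Dec 17, 2136: 366 days (Feb 29, 2136 is in that span).
Dec 17, 2136 → Dec 17, 2137: 365 days.
Dec 17, 2137 → Dec 17, 2138: 365 days.
Dec 17, 2138 → Dec 17, 2139: 365 days.
Dec 17, 2139 → Dec 17, 2140: 366 days (Feb 29, 2140 is in that span).
Dec 17, 2140 → Dec 17, 2141: 365 days.
Dec 17, 2141 → Dec 17, 2142: 365 days.
Dec 17, 2142 → Dec 17, 2143: 365 days.
Dec 17, 2143 → Dec 17, 2144: 366 days (Feb 29, 2144 is in that span).
Dec 17, 2144 → Dec 17, 2145: 365 days.
Dec 17, 2145 → Dec 17, 2146: 365 days.
Dec 17, 2146 → Dec 17, 2147: 365 days.
Dec 17, 2147 → Dec 17, 2148: 366 days (Feb 29, 2148 is in that span).
Dec 17, 2148 → Dec 17, 2149: 365 days.
Dec 17, 2149 → Jan 17, 2150: 31 days (December has 31).
Jan 17, 2150 → Feb 17, 2150: 31 days (January has 31).
Feb 17, 2150 → Mar 17, 2150: 28 days (February has 28).
Mar 17, 2150 → Apr 17, 2150: 31 days (March has 31).
Apr 17, 2150 → May 17, 2150: 30 days (April has 30).
May 17, 2150 → Jun 9, 2150: 23 days.
Total: 5653 days.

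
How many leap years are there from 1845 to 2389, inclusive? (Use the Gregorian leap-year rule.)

Multiples of 4 in [1845,2389]: 136.
Of those, multiples of 100: 5 (not leap unless ÷400).
Multiples of 400: 1.
Leap years = 136 − 5 + 1 = 132.

132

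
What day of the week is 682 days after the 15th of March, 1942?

First find the weekday of Mar 15, 1942. Doomsday rule: the anchor day for the 1900s is Wednesday. For year 42: 42÷12 = 3 r 6, and 6÷4 = 1, so 3+6+1 = 10.
Wednesday + 10 ≡ Saturday — that's 1942's doomsday.
In March the doomsday date is Mar 14.
Mar 15 is 1 day after Mar 14; 1 mod 7 = 1, so Saturday + 1 = Sunday.
682 mod 7 = 3, so 682 days after a Sunday is Sunday + 3 = Wednesday.

Wednesday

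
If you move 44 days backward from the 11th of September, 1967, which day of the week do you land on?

Saturday

First find the weekday of Sep 11, 1967. Doomsday rule: the anchor day for the 1900s is Wednesday. For year 67: 67÷12 = 5 r 7, and 7÷4 = 1, so 5+7+1 = 13.
Wednesday + 13 ≡ Tuesday — that's 1967's doomsday.
In September the doomsday date is Sep 5.
Sep 11 is 6 days after Sep 5; 6 mod 7 = 6, so Tuesday + 6 = Monday.
44 mod 7 = 2, so 44 days before a Monday is Monday − 2 = Saturday.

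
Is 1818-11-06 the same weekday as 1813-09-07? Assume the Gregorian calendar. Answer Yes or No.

From Sep 7, 1813 to Nov 6, 1818 is 1886 days.
1886 mod 7 = 3, so they are different weekdays.
(Sep 7, 1813 is a Tuesday; Nov 6, 1818 is a Friday.)

No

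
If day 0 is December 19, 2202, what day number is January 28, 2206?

1136

Dec 19, 2202 → Dec 19, 2203: 365 days.
Dec 19, 2203 → Dec 19, 2204: 366 days (Feb 29, 2204 is in that span).
Dec 19, 2204 → Dec 19, 2205: 365 days.
Dec 19, 2205 → Jan 19, 2206: 31 days (December has 31).
Jan 19, 2206 → Jan 28, 2206: 9 days.
Total: 1136 days.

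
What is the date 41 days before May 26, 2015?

−26 → Apr 30, 2015 (end of Apr, 30 days; 15 left).
−15 → Apr 15, 2015.

April 15, 2015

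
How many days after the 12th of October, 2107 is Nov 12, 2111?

1492

Oct 12, 2107 → Oct 12, 2108: 366 days (Feb 29, 2108 is in that span).
Oct 12, 2108 → Oct 12, 2109: 365 days.
Oct 12, 2109 → Oct 12, 2110: 365 days.
Oct 12, 2110 → Nov 12, 2110: 31 days (October has 31).
Nov 12, 2110 → Dec 12, 2110: 30 days (November has 30).
Dec 12, 2110 → Jan 12, 2111: 31 days (December has 31).
Jan 12, 2111 → Feb 12, 2111: 31 days (January has 31).
Feb 12, 2111 → Mar 12, 2111: 28 days (February has 28).
Mar 12, 2111 → Apr 12, 2111: 31 days (March has 31).
Apr 12, 2111 → May 12, 2111: 30 days (April has 30).
May 12, 2111 → Jun 12, 2111: 31 days (May has 31).
Jun 12, 2111 → Jul 12, 2111: 30 days (June has 30).
Jul 12, 2111 → Aug 12, 2111: 31 days (July has 31).
Aug 12, 2111 → Sep 12, 2111: 31 days (August has 31).
Sep 12, 2111 → Oct 12, 2111: 30 days (September has 30).
Oct 12, 2111 → Nov 12, 2111: 31 days.
Total: 1492 days.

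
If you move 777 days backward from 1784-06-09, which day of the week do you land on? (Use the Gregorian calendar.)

Wednesday

First find the weekday of Jun 9, 1784. Doomsday rule: the anchor day for the 1700s is Sunday. For year 84: 84÷12 = 7 r 0, and 0÷4 = 0, so 7+0+0 = 7.
Sunday + 7 ≡ Sunday — that's 1784's doomsday.
In June the doomsday date is Jun 6.
Jun 9 is 3 days after Jun 6; 3 mod 7 = 3, so Sunday + 3 = Wednesday.
777 mod 7 = 0, so 777 days before a Wednesday is Wednesday − 0 = Wednesday.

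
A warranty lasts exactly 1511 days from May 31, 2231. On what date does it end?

+366 (one year; includes Feb 29, 2232) → May 31, 2232 (1145 left).
+365 (one year) → May 31, 2233 (780 left).
+365 (one year) → May 31, 2234 (415 left).
+365 (one year) → May 31, 2235 (50 left).
May has 31 days: +1 → Jun 1, 2235 (49 left).
Jun has 30 days: +30 → Jul 1, 2235 (19 left).
+19 → Jul 20, 2235.

July 20, 2235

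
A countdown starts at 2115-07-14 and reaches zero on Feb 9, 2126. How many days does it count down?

Jul 14, 2115 → Jul 14, 2116: 366 days (Feb 29, 2116 is in that span).
Jul 14, 2116 → Jul 14, 2117: 365 days.
Jul 14, 2117 → Jul 14, 2118: 365 days.
Jul 14, 2118 → Jul 14, 2119: 365 days.
Jul 14, 2119 → Jul 14, 2120: 366 days (Feb 29, 2120 is in that span).
Jul 14, 2120 → Jul 14, 2121: 365 days.
Jul 14, 2121 → Jul 14, 2122: 365 days.
Jul 14, 2122 → Jul 14, 2123: 365 days.
Jul 14, 2123 → Jul 14, 2124: 366 days (Feb 29, 2124 is in that span).
Jul 14, 2124 → Jul 14, 2125: 365 days.
Jul 14, 2125 → Aug 14, 2125: 31 days (July has 31).
Aug 14, 2125 → Sep 14, 2125: 31 days (August has 31).
Sep 14, 2125 → Oct 14, 2125: 30 days (September has 30).
Oct 14, 2125 → Nov 14, 2125: 31 days (October has 31).
Nov 14, 2125 → Dec 14, 2125: 30 days (November has 30).
Dec 14, 2125 → Jan 14, 2126: 31 days (December has 31).
Jan 14, 2126 → Feb 9, 2126: 26 days.
Total: 3863 days.

3863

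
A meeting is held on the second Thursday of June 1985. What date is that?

June 13, 1985

June 1, 1985 is a Saturday.
The first Thursday is therefore June 6 (5 days later).
The second Thursday is 6 + 1×7 = June 13.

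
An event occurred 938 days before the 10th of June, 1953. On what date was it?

November 15, 1950

−365 (one year) → Jun 10, 1952 (573 left).
−366 (one year; includes Feb 29, 1952) → Jun 10, 1951 (207 left).
−10 → May 31, 1951 (end of May, 31 days; 197 left).
−31 → Apr 30, 1951 (end of Apr, 30 days; 166 left).
−30 → Mar 31, 1951 (end of Mar, 31 days; 136 left).
−31 → Feb 28, 1951 (end of Feb, 28 days; 105 left).
−28 → Jan 31, 1951 (end of Jan, 31 days; 77 left).
−31 → Dec 31, 1950 (end of Dec, 31 days; 46 left).
−31 → Nov 30, 1950 (end of Nov, 30 days; 15 left).
−15 → Nov 15, 1950.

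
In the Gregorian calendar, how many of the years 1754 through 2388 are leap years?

154

Multiples of 4 in [1754,2388]: 159.
Of those, multiples of 100: 6 (not leap unless ÷400).
Multiples of 400: 1.
Leap years = 159 − 6 + 1 = 154.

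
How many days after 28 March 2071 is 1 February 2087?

5789

Mar 28, 2071 → Mar 28, 2072: 366 days (Feb 29, 2072 is in that span).
Mar 28, 2072 → Mar 28, 2073: 365 days.
Mar 28, 2073 → Mar 28, 2074: 365 days.
Mar 28, 2074 → Mar 28, 2075: 365 days.
Mar 28, 2075 → Mar 28, 2076: 366 days (Feb 29, 2076 is in that span).
Mar 28, 2076 → Mar 28, 2077: 365 days.
Mar 28, 2077 → Mar 28, 2078: 365 days.
Mar 28, 2078 → Mar 28, 2079: 365 days.
Mar 28, 2079 → Mar 28, 2080: 366 days (Feb 29, 2080 is in that span).
Mar 28, 2080 → Mar 28, 2081: 365 days.
Mar 28, 2081 → Mar 28, 2082: 365 days.
Mar 28, 2082 → Mar 28, 2083: 365 days.
Mar 28, 2083 → Mar 28, 2084: 366 days (Feb 29, 2084 is in that span).
Mar 28, 2084 → Mar 28, 2085: 365 days.
Mar 28, 2085 → Mar 28, 2086: 365 days.
Mar 28, 2086 → Apr 28, 2086: 31 days (March has 31).
Apr 28, 2086 → May 28, 2086: 30 days (April has 30).
May 28, 2086 → Jun 28, 2086: 31 days (May has 31).
Jun 28, 2086 → Jul 28, 2086: 30 days (June has 30).
Jul 28, 2086 → Aug 28, 2086: 31 days (July has 31).
Aug 28, 2086 → Sep 28, 2086: 31 days (August has 31).
Sep 28, 2086 → Oct 28, 2086: 30 days (September has 30).
Oct 28, 2086 → Nov 28, 2086: 31 days (October has 31).
Nov 28, 2086 → Dec 28, 2086: 30 days (November has 30).
Dec 28, 2086 → Jan 28, 2087: 31 days (December has 31).
Jan 28, 2087 → Feb 1, 2087: 4 days.
Total: 5789 days.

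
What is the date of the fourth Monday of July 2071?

July 1, 2071 is a Wednesday.
The first Monday is therefore July 6 (5 days later).
The fourth Monday is 6 + 3×7 = July 27.

July 27, 2071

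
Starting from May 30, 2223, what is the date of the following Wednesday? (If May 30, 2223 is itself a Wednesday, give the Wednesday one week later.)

May 30, 2223 is a Friday.
From Friday to the next Wednesday is 5 days.
May 30, 2223 + 5 = Jun 4, 2223.

June 4, 2223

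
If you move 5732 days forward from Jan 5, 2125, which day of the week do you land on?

Jan 5, 2125 is a Friday.
5732 mod 7 = 6, so 5732 days after a Friday is Friday + 6 = Thursday.

Thursday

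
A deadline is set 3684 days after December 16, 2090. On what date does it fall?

January 17, 2101

+365 (one year) → Dec 16, 2091 (3319 left).
+366 (one year; includes Feb 29, 2092) → Dec 16, 2092 (2953 left).
+365 (one year) → Dec 16, 2093 (2588 left).
+365 (one year) → Dec 16, 2094 (2223 left).
+365 (one year) → Dec 16, 2095 (1858 left).
+366 (one year; includes Feb 29, 2096) → Dec 16, 2096 (1492 left).
+365 (one year) → Dec 16, 2097 (1127 left).
+365 (one year) → Dec 16, 2098 (762 left).
+365 (one year) → Dec 16, 2099 (397 left).
Dec has 31 days: +16 → Jan 1, 2100 (381 left).
Jan has 31 days: +31 → Feb 1, 2100 (350 left).
Feb has 28 days: +28 → Mar 1, 2100 (322 left).
Mar has 31 days: +31 → Apr 1, 2100 (291 left).
Apr has 30 days: +30 → May 1, 2100 (261 left).
May has 31 days: +31 → Jun 1, 2100 (230 left).
Jun has 30 days: +30 → Jul 1, 2100 (200 left).
Jul has 31 days: +31 → Aug 1, 2100 (169 left).
Aug has 31 days: +31 → Sep 1, 2100 (138 left).
Sep has 30 days: +30 → Oct 1, 2100 (108 left).
Oct has 31 days: +31 → Nov 1, 2100 (77 left).
Nov has 30 days: +30 → Dec 1, 2100 (47 left).
Dec has 31 days: +31 → Jan 1, 2101 (16 left).
+16 → Jan 17, 2101.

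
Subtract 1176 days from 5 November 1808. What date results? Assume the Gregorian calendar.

−366 (one year; includes Feb 29, 1808) → Nov 5, 1807 (810 left).
−365 (one year) → Nov 5, 1806 (445 left).
−365 (one year) → Nov 5, 1805 (80 left).
−5 → Oct 31, 1805 (end of Oct, 31 days; 75 left).
−31 → Sep 30, 1805 (end of Sep, 30 days; 44 left).
−30 → Aug 31, 1805 (end of Aug, 31 days; 14 left).
−14 → Aug 17, 1805.

August 17, 1805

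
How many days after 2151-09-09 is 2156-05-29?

1724

Sep 9, 2151 → Sep 9, 2152: 366 days (Feb 29, 2152 is in that span).
Sep 9, 2152 → Sep 9, 2153: 365 days.
Sep 9, 2153 → Sep 9, 2154: 365 days.
Sep 9, 2154 → Sep 9, 2155: 365 days.
Sep 9, 2155 → Oct 9, 2155: 30 days (September has 30).
Oct 9, 2155 → Nov 9, 2155: 31 days (October has 31).
Nov 9, 2155 → Dec 9, 2155: 30 days (November has 30).
Dec 9, 2155 → Jan 9, 2156: 31 days (December has 31).
Jan 9, 2156 → Feb 9, 2156: 31 days (January has 31).
Feb 9, 2156 → Mar 9, 2156: 29 days (February has 29).
Mar 9, 2156 → Apr 9, 2156: 31 days (March has 31).
Apr 9, 2156 → May 9, 2156: 30 days (April has 30).
May 9, 2156 → May 29, 2156: 20 days.
Total: 1724 days.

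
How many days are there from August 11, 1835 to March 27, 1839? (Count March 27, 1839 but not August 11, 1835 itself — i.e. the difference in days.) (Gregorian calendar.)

1324

Aug 11, 1835 → Aug 11, 1836: 366 days (Feb 29, 1836 is in that span).
Aug 11, 1836 → Aug 11, 1837: 365 days.
Aug 11, 1837 → Aug 11, 1838: 365 days.
Aug 11, 1838 → Sep 11, 1838: 31 days (August has 31).
Sep 11, 1838 → Oct 11, 1838: 30 days (September has 30).
Oct 11, 1838 → Nov 11, 1838: 31 days (October has 31).
Nov 11, 1838 → Dec 11, 1838: 30 days (November has 30).
Dec 11, 1838 → Jan 11, 1839: 31 days (December has 31).
Jan 11, 1839 → Feb 11, 1839: 31 days (January has 31).
Feb 11, 1839 → Mar 11, 1839: 28 days (February has 28).
Mar 11, 1839 → Mar 27, 1839: 16 days.
Total: 1324 days.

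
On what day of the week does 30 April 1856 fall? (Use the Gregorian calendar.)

Wednesday

Doomsday rule: the anchor day for the 1800s is Friday. For year 56: 56÷12 = 4 r 8, and 8÷4 = 2, so 4+8+2 = 14.
Friday + 14 ≡ Friday — that's 1856's doomsday.
In April the doomsday date is Apr 4.
Apr 30 is 26 days after Apr 4; 26 mod 7 = 5, so Friday + 5 = Wednesday.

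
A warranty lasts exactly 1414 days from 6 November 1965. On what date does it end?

September 20, 1969

+365 (one year) → Nov 6, 1966 (1049 left).
+365 (one year) → Nov 6, 1967 (684 left).
+366 (one year; includes Feb 29, 1968) → Nov 6, 1968 (318 left).
Nov has 30 days: +25 → Dec 1, 1968 (293 left).
Dec has 31 days: +31 → Jan 1, 1969 (262 left).
Jan has 31 days: +31 → Feb 1, 1969 (231 left).
Feb has 28 days: +28 → Mar 1, 1969 (203 left).
Mar has 31 days: +31 → Apr 1, 1969 (172 left).
Apr has 30 days: +30 → May 1, 1969 (142 left).
May has 31 days: +31 → Jun 1, 1969 (111 left).
Jun has 30 days: +30 → Jul 1, 1969 (81 left).
Jul has 31 days: +31 → Aug 1, 1969 (50 left).
Aug has 31 days: +31 → Sep 1, 1969 (19 left).
+19 → Sep 20, 1969.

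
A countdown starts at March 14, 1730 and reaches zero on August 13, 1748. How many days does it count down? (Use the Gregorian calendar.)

Mar 14, 1730 → Mar 14, 1731: 365 days.
Mar 14, 1731 → Mar 14, 1732: 366 days (Feb 29, 1732 is in that span).
Mar 14, 1732 → Mar 14, 1733: 365 days.
Mar 14, 1733 → Mar 14, 1734: 365 days.
Mar 14, 1734 → Mar 14, 1735: 365 days.
Mar 14, 1735 → Mar 14, 1736: 366 days (Feb 29, 1736 is in that span).
Mar 14, 1736 → Mar 14, 1737: 365 days.
Mar 14, 1737 → Mar 14, 1738: 365 days.
Mar 14, 1738 → Mar 14, 1739: 365 days.
Mar 14, 1739 → Mar 14, 1740: 366 days (Feb 29, 1740 is in that span).
Mar 14, 1740 → Mar 14, 1741: 365 days.
Mar 14, 1741 → Mar 14, 1742: 365 days.
Mar 14, 1742 → Mar 14, 1743: 365 days.
Mar 14, 1743 → Mar 14, 1744: 366 days (Feb 29, 1744 is in that span).
Mar 14, 1744 → Mar 14, 1745: 365 days.
Mar 14, 1745 → Mar 14, 1746: 365 days.
Mar 14, 1746 → Mar 14, 1747: 365 days.
Mar 14, 1747 → Mar 14, 1748: 366 days (Feb 29, 1748 is in that span).
Mar 14, 1748 → Apr 14, 1748: 31 days (March has 31).
Apr 14, 1748 → May 14, 1748: 30 days (April has 30).
May 14, 1748 → Jun 14, 1748: 31 days (May has 31).
Jun 14, 1748 → Jul 14, 1748: 30 days (June has 30).
Jul 14, 1748 → Aug 13, 1748: 30 days.
Total: 6727 days.

6727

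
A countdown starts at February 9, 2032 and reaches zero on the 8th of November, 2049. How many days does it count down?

Feb 9, 2032 → Feb 9, 2033: 366 days (Feb 29, 2032 is in that span).
Feb 9, 2033 → Feb 9, 2034: 365 days.
Feb 9, 2034 → Feb 9, 2035: 365 days.
Feb 9, 2035 → Feb 9, 2036: 365 days.
Feb 9, 2036 → Feb 9, 2037: 366 days (Feb 29, 2036 is in that span).
Feb 9, 2037 → Feb 9, 2038: 365 days.
Feb 9, 2038 → Feb 9, 2039: 365 days.
Feb 9, 2039 → Feb 9, 2040: 365 days.
Feb 9, 2040 → Feb 9, 2041: 366 days (Feb 29, 2040 is in that span).
Feb 9, 2041 → Feb 9, 2042: 365 days.
Feb 9, 2042 → Feb 9, 2043: 365 days.
Feb 9, 2043 → Feb 9, 2044: 365 days.
Feb 9, 2044 → Feb 9, 2045: 366 days (Feb 29, 2044 is in that span).
Feb 9, 2045 → Feb 9, 2046: 365 days.
Feb 9, 2046 → Feb 9, 2047: 365 days.
Feb 9, 2047 → Feb 9, 2048: 365 days.
Feb 9, 2048 → Feb 9, 2049: 366 days (Feb 29, 2048 is in that span).
Feb 9, 2049 → Mar 9, 2049: 28 days (February has 28).
Mar 9, 2049 → Apr 9, 2049: 31 days (March has 31).
Apr 9, 2049 → May 9, 2049: 30 days (April has 30).
May 9, 2049 → Jun 9, 2049: 31 days (May has 31).
Jun 9, 2049 → Jul 9, 2049: 30 days (June has 30).
Jul 9, 2049 → Aug 9, 2049: 31 days (July has 31).
Aug 9, 2049 → Sep 9, 2049: 31 days (August has 31).
Sep 9, 2049 → Oct 9, 2049: 30 days (September has 30).
Oct 9, 2049 → Nov 8, 2049: 30 days.
Total: 6482 days.

6482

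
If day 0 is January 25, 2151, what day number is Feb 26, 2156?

Jan 25, 2151 → Jan 25, 2152: 365 days.
Jan 25, 2152 → Jan 25, 2153: 366 days (Feb 29, 2152 is in that span).
Jan 25, 2153 → Jan 25, 2154: 365 days.
Jan 25, 2154 → Jan 25, 2155: 365 days.
Jan 25, 2155 → Feb 25, 2155: 31 days (January has 31).
Feb 25, 2155 → Mar 25, 2155: 28 days (February has 28).
Mar 25, 2155 → Apr 25, 2155: 31 days (March has 31).
Apr 25, 2155 → May 25, 2155: 30 days (April has 30).
May 25, 2155 → Jun 25, 2155: 31 days (May has 31).
Jun 25, 2155 → Jul 25, 2155: 30 days (June has 30).
Jul 25, 2155 → Aug 25, 2155: 31 days (July has 31).
Aug 25, 2155 → Sep 25, 2155: 31 days (August has 31).
Sep 25, 2155 → Oct 25, 2155: 30 days (September has 30).
Oct 25, 2155 → Nov 25, 2155: 31 days (October has 31).
Nov 25, 2155 → Dec 25, 2155: 30 days (November has 30).
Dec 25, 2155 → Jan 25, 2156: 31 days (December has 31).
Jan 25, 2156 → Feb 25, 2156: 31 days (January has 31).
Feb 25, 2156 → Feb 26, 2156: 1 days.
Total: 1858 days.

1858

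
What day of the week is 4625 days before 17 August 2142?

Sunday

First find the weekday of Aug 17, 2142. Doomsday rule: the anchor day for the 2100s is Sunday. For year 42: 42÷12 = 3 r 6, and 6÷4 = 1, so 3+6+1 = 10.
Sunday + 10 ≡ Wednesday — that's 2142's doomsday.
In August the doomsday date is Aug 8.
Aug 17 is 9 days after Aug 8; 9 mod 7 = 2, so Wednesday + 2 = Friday.
4625 mod 7 = 5, so 4625 days before a Friday is Friday − 5 = Sunday.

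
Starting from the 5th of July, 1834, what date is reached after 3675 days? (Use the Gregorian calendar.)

July 27, 1844

+365 (one year) → Jul 5, 1835 (3310 left).
+366 (one year; includes Feb 29, 1836) → Jul 5, 1836 (2944 left).
+365 (one year) → Jul 5, 1837 (2579 left).
+365 (one year) → Jul 5, 1838 (2214 left).
+365 (one year) → Jul 5, 1839 (1849 left).
+366 (one year; includes Feb 29, 1840) → Jul 5, 1840 (1483 left).
+365 (one year) → Jul 5, 1841 (1118 left).
+365 (one year) → Jul 5, 1842 (753 left).
+365 (one year) → Jul 5, 1843 (388 left).
Jul has 31 days: +27 → Aug 1, 1843 (361 left).
Aug has 31 days: +31 → Sep 1, 1843 (330 left).
Sep has 30 days: +30 → Oct 1, 1843 (300 left).
Oct has 31 days: +31 → Nov 1, 1843 (269 left).
Nov has 30 days: +30 → Dec 1, 1843 (239 left).
Dec has 31 days: +31 → Jan 1, 1844 (208 left).
Jan has 31 days: +31 → Feb 1, 1844 (177 left).
Feb has 29 days: +29 → Mar 1, 1844 (148 left).
Mar has 31 days: +31 → Apr 1, 1844 (117 left).
Apr has 30 days: +30 → May 1, 1844 (87 left).
May has 31 days: +31 → Jun 1, 1844 (56 left).
Jun has 30 days: +30 → Jul 1, 1844 (26 left).
+26 → Jul 27, 1844.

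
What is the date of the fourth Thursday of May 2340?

May 1, 2340 is a Wednesday.
The first Thursday is therefore May 2 (1 days later).
The fourth Thursday is 2 + 3×7 = May 23.

May 23, 2340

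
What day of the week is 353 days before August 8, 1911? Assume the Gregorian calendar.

Aug 8, 1911 is a Tuesday.
353 mod 7 = 3, so 353 days before a Tuesday is Tuesday − 3 = Saturday.

Saturday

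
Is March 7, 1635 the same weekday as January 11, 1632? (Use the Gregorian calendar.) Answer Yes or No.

From Jan 11, 1632 to Mar 7, 1635 is 1151 days.
1151 mod 7 = 3, so they are different weekdays.
(Jan 11, 1632 is a Sunday; Mar 7, 1635 is a Wednesday.)

No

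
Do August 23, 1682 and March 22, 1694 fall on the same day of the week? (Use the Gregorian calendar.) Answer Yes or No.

No

From Aug 23, 1682 to Mar 22, 1694 is 4229 days.
4229 mod 7 = 1, so they are different weekdays.
(Aug 23, 1682 is a Sunday; Mar 22, 1694 is a Monday.)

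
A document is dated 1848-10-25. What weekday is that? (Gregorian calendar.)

Wednesday

Doomsday rule: the anchor day for the 1800s is Friday. For year 48: 48÷12 = 4 r 0, and 0÷4 = 0, so 4+0+0 = 4.
Friday + 4 ≡ Tuesday — that's 1848's doomsday.
In October the doomsday date is Oct 10.
Oct 25 is 15 days after Oct 10; 15 mod 7 = 1, so Tuesday + 1 = Wednesday.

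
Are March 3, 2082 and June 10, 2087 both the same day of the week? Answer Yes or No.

From Mar 3, 2082 to Jun 10, 2087 is 1925 days.
1925 mod 7 = 0, so they are the same weekday.
(Mar 3, 2082 is a Tuesday; Jun 10, 2087 is a Tuesday.)

Yes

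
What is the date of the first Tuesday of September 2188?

September 1, 2188 is a Monday.
The first Tuesday is therefore September 2 (1 days later).

September 2, 2188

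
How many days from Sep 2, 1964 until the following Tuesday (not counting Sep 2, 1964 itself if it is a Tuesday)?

6

Sep 2, 1964 is a Wednesday.
From Wednesday to the next Tuesday is 6 days.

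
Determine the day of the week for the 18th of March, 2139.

January 1, 2139 is a Thursday.
Jan 1, 2139 → Feb 1, 2139: 31 days (January has 31).
Feb 1, 2139 → Mar 1, 2139: 28 days (February has 28).
Mar 1, 2139 → Mar 18, 2139: 17 days.
Total: 76 days.
76 mod 7 = 6, so Thursday + 6 = Wednesday.

Wednesday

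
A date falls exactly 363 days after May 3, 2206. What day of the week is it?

First find the weekday of May 3, 2206. Doomsday rule: the anchor day for the 2200s is Friday. For year 06: 6÷12 = 0 r 6, and 6÷4 = 1, so 0+6+1 = 7.
Friday + 7 ≡ Friday — that's 2206's doomsday.
In May the doomsday date is May 9.
May 3 is 6 days before May 9; 6 mod 7 = 6, so Friday − 6 = Saturday.
363 mod 7 = 6, so 363 days after a Saturday is Saturday + 6 = Friday.

Friday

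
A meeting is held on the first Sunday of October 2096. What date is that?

October 1, 2096 is a Monday.
The first Sunday is therefore October 7 (6 days later).

October 7, 2096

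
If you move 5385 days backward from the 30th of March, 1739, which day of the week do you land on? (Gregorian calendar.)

Mar 30, 1739 is a Monday.
5385 mod 7 = 2, so 5385 days before a Monday is Monday − 2 = Saturday.

Saturday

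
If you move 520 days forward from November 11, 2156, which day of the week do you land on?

Saturday

First find the weekday of Nov 11, 2156. Doomsday rule: the anchor day for the 2100s is Sunday. For year 56: 56÷12 = 4 r 8, and 8÷4 = 2, so 4+8+2 = 14.
Sunday + 14 ≡ Sunday — that's 2156's doomsday.
In November the doomsday date is Nov 7.
Nov 11 is 4 days after Nov 7; 4 mod 7 = 4, so Sunday + 4 = Thursday.
520 mod 7 = 2, so 520 days after a Thursday is Thursday + 2 = Saturday.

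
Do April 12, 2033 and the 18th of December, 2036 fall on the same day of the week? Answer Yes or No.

From Apr 12, 2033 to Dec 18, 2036 is 1346 days.
1346 mod 7 = 2, so they are different weekdays.
(Apr 12, 2033 is a Tuesday; Dec 18, 2036 is a Thursday.)

No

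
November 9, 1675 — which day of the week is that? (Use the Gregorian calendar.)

Doomsday rule: the anchor day for the 1600s is Tuesday. For year 75: 75÷12 = 6 r 3, and 3÷4 = 0, so 6+3+0 = 9.
Tuesday + 9 ≡ Thursday — that's 1675's doomsday.
In November the doomsday date is Nov 7.
Nov 9 is 2 days after Nov 7; 2 mod 7 = 2, so Thursday + 2 = Saturday.

Saturday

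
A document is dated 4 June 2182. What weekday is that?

Tuesday

January 1, 2182 is a Tuesday.
Jan 1, 2182 → Feb 1, 2182: 31 days (January has 31).
Feb 1, 2182 → Mar 1, 2182: 28 days (February has 28).
Mar 1, 2182 → Apr 1, 2182: 31 days (March has 31).
Apr 1, 2182 → May 1, 2182: 30 days (April has 30).
May 1, 2182 → Jun 1, 2182: 31 days (May has 31).
Jun 1, 2182 → Jun 4, 2182: 3 days.
Total: 154 days.
154 mod 7 = 0, so Tuesday + 0 = Tuesday.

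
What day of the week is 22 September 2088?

Doomsday rule: the anchor day for the 2000s is Tuesday. For year 88: 88÷12 = 7 r 4, and 4÷4 = 1, so 7+4+1 = 12.
Tuesday + 12 ≡ Sunday — that's 2088's doomsday.
In September the doomsday date is Sep 5.
Sep 22 is 17 days after Sep 5; 17 mod 7 = 3, so Sunday + 3 = Wednesday.

Wednesday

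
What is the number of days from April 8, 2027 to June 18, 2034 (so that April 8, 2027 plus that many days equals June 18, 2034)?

2628

Apr 8, 2027 → Apr 8, 2028: 366 days (Feb 29, 2028 is in that span).
Apr 8, 2028 → Apr 8, 2029: 365 days.
Apr 8, 2029 → Apr 8, 2030: 365 days.
Apr 8, 2030 → Apr 8, 2031: 365 days.
Apr 8, 2031 → Apr 8, 2032: 366 days (Feb 29, 2032 is in that span).
Apr 8, 2032 → Apr 8, 2033: 365 days.
Apr 8, 2033 → Apr 8, 2034: 365 days.
Apr 8, 2034 → May 8, 2034: 30 days (April has 30).
May 8, 2034 → Jun 8, 2034: 31 days (May has 31).
Jun 8, 2034 → Jun 18, 2034: 10 days.
Total: 2628 days.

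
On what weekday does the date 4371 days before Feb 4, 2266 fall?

Thursday

First find the weekday of Feb 4, 2266. Doomsday rule: the anchor day for the 2200s is Friday. For year 66: 66÷12 = 5 r 6, and 6÷4 = 1, so 5+6+1 = 12.
Friday + 12 ≡ Wednesday — that's 2266's doomsday.
In February the doomsday date is Feb 28 (2266 is not a leap year).
Feb 4 is 24 days before Feb 28; 24 mod 7 = 3, so Wednesday − 3 = Sunday.
4371 mod 7 = 3, so 4371 days before a Sunday is Sunday − 3 = Thursday.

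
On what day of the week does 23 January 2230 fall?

Saturday

Doomsday rule: the anchor day for the 2200s is Friday. For year 30: 30÷12 = 2 r 6, and 6÷4 = 1, so 2+6+1 = 9.
Friday + 9 ≡ Sunday — that's 2230's doomsday.
In January the doomsday date is Jan 3 (2230 is not a leap year).
Jan 23 is 20 days after Jan 3; 20 mod 7 = 6, so Sunday + 6 = Saturday.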